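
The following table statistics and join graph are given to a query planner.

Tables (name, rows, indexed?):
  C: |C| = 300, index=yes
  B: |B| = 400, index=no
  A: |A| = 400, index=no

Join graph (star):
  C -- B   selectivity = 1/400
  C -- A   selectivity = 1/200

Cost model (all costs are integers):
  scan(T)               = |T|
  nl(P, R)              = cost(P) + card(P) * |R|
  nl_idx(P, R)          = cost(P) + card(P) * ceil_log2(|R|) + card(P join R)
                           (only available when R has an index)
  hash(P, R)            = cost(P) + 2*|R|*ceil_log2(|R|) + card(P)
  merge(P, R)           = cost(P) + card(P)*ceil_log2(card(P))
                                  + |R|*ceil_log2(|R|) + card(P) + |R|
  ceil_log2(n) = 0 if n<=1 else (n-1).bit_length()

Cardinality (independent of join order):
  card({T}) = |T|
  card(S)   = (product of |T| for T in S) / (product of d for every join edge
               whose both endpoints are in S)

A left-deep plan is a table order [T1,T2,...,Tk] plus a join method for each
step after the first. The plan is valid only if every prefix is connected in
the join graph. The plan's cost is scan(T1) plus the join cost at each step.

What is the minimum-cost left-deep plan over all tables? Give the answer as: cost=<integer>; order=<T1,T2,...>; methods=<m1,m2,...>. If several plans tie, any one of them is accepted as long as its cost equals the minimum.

cost=11300; order=B,C,A; methods=nl_idx,merge

Selinger DP (subsets sized 1..n):
  {C}: scan cost=300, card=300
  {B}: scan cost=400, card=400
  {A}: scan cost=400, card=400
  {BC}: card=300; try (C,nl_idx)→4300, (C,hash)→6200, (B,merge)→7300, (C,merge)→7400, (B,hash)→7800, (B,nl)→120300 …(+1); best=4300 via (C,nl_idx)
  {AC}: card=600; try (C,nl_idx)→4600, (C,hash)→6200, (A,merge)→7300, (C,merge)→7400, (A,hash)→7800, (A,nl)→120300 …(+1); best=4600 via (C,nl_idx)
  {ABC}: card=600; try (A,merge)→11300, (A,hash)→11800, (B,hash)→12400, (B,merge)→15200, (A,nl)→124300, (B,nl)→244600; best=11300 via (A,merge)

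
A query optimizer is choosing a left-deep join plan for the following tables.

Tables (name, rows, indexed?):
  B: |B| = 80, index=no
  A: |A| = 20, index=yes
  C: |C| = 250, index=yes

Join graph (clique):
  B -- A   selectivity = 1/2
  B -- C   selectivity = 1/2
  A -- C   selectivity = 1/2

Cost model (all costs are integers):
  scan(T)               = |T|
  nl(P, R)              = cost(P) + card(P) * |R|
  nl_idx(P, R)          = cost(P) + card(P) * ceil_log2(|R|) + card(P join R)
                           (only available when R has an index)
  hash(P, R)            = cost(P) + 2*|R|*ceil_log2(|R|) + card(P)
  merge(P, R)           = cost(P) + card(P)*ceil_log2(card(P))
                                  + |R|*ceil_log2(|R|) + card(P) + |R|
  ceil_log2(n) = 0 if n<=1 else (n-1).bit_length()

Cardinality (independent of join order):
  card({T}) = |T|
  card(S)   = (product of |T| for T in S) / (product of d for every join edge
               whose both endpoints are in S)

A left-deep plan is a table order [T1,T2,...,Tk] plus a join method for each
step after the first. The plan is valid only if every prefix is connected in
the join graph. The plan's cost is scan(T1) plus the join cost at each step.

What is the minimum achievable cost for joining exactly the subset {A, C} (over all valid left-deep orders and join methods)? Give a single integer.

700

Selinger DP over subsets of {A,C}:
  {A}: scan cost=20, card=20
  {C}: scan cost=250, card=250
  {AC}: card=2500; try (A,hash)→700, (C,merge)→2390, (A,merge)→2620, (C,nl_idx)→2680, (A,nl_idx)→4000, (C,hash)→4040 …(+2); best=700 via (A,hash)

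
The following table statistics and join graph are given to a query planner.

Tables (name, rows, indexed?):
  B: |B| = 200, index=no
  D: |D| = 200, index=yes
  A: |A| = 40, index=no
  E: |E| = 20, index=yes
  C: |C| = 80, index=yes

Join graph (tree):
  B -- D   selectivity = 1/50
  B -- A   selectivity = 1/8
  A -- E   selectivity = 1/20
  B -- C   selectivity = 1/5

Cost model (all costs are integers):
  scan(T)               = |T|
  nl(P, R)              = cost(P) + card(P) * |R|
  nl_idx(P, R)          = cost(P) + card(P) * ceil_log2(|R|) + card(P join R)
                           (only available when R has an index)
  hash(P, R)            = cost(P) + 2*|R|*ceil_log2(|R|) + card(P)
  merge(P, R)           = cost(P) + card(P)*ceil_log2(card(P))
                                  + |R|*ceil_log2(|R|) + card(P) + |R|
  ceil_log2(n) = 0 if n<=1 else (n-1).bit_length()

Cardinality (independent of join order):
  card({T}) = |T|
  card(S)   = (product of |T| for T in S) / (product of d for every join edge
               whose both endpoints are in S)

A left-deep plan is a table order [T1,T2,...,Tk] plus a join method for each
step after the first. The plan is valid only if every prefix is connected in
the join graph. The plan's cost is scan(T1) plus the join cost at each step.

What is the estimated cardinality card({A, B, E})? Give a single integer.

Tables in S: A(40), B(200), E(20)
Edges inside S: B-A(d=8), A-E(d=20)
numerator = 40 * 200 * 20 = 160000
denominator = 8 * 20 = 160
card(S) = 160000 / 160 = 1000

1000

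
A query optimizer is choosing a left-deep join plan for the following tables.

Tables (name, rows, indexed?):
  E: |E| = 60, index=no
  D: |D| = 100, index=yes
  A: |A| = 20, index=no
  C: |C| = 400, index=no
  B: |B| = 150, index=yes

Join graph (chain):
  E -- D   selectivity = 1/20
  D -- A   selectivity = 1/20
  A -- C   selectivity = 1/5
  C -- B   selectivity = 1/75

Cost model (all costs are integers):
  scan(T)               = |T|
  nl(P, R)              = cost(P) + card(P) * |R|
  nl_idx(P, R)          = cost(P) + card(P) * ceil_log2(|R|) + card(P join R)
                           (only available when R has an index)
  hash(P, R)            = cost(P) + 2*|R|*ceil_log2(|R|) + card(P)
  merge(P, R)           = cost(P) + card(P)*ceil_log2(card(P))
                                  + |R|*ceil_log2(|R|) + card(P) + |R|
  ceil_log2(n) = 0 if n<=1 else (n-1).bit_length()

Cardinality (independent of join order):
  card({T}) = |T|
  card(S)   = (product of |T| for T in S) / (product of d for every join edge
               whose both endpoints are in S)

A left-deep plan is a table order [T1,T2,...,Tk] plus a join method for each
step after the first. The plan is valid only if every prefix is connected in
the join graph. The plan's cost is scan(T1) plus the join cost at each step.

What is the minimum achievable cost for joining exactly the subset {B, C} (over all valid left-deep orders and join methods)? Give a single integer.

3200

Selinger DP over subsets of {B,C}:
  {C}: scan cost=400, card=400
  {B}: scan cost=150, card=150
  {BC}: card=800; try (B,hash)→3200, (B,nl_idx)→4400, (C,merge)→5500, (B,merge)→5750, (C,hash)→7500, (C,nl)→60150 …(+1); best=3200 via (B,hash)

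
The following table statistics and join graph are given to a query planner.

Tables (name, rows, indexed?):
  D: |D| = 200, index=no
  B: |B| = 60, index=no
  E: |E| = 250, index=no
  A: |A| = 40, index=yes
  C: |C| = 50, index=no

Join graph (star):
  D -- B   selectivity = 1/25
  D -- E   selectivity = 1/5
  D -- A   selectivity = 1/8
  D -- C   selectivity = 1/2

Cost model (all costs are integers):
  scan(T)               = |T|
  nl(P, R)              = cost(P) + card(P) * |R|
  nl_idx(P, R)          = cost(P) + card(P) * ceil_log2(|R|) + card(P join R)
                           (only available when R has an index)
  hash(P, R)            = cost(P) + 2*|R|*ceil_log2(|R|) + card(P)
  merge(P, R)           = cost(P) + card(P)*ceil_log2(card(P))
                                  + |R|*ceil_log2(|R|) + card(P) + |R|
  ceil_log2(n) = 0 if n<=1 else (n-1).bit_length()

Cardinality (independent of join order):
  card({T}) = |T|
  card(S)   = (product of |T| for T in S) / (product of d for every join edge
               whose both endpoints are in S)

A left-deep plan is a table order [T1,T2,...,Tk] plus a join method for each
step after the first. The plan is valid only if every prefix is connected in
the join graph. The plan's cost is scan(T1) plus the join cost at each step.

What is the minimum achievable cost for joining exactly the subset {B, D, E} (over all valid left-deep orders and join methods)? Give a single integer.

5600

Selinger DP over subsets of {B,D,E}:
  {D}: scan cost=200, card=200
  {B}: scan cost=60, card=60
  {E}: scan cost=250, card=250
  {BD}: card=480; try (B,hash)→1120, (D,merge)→2280, (B,merge)→2420, (D,hash)→3320, (D,nl)→12060, (B,nl)→12200; best=1120 via (B,hash)
  {DE}: card=10000; try (D,hash)→3700, (E,merge)→4250, (D,merge)→4300, (E,hash)→4400, (E,nl)→50200, (D,nl)→50250; best=3700 via (D,hash)
  {BDE}: card=24000; try (E,hash)→5600, (E,merge)→8170, (B,hash)→14420, (E,nl)→121120, (B,merge)→154120, (B,nl)→603700; best=5600 via (E,hash)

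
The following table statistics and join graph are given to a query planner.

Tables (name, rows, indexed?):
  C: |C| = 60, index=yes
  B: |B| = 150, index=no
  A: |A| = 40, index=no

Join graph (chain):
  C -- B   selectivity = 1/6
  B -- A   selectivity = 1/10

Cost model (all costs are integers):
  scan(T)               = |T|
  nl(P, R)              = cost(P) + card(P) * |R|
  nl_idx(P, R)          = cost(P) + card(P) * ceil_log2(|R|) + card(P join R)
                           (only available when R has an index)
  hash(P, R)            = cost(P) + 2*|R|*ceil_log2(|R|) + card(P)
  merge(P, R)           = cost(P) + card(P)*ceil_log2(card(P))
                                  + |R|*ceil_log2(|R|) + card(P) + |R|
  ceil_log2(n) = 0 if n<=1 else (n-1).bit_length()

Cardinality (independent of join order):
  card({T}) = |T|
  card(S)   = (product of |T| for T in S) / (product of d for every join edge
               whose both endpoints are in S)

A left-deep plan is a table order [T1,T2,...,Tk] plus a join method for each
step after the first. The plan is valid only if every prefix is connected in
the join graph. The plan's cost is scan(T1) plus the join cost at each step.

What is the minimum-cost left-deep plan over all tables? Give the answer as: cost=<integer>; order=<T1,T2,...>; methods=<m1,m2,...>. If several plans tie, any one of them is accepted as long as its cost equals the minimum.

cost=2100; order=B,A,C; methods=hash,hash

Selinger DP (subsets sized 1..n):
  {C}: scan cost=60, card=60
  {B}: scan cost=150, card=150
  {A}: scan cost=40, card=40
  {BC}: card=1500; try (C,hash)→1020, (B,merge)→1830, (C,merge)→1920, (B,hash)→2520, (C,nl_idx)→2550, (B,nl)→9060 …(+1); best=1020 via (C,hash)
  {AB}: card=600; try (A,hash)→780, (B,merge)→1670, (A,merge)→1780, (B,hash)→2480, (B,nl)→6040, (A,nl)→6150; best=780 via (A,hash)
  {ABC}: card=6000; try (C,hash)→2100, (A,hash)→3000, (C,merge)→7800, (C,nl_idx)→10380, (A,merge)→19300, (C,nl)→36780 …(+1); best=2100 via (C,hash)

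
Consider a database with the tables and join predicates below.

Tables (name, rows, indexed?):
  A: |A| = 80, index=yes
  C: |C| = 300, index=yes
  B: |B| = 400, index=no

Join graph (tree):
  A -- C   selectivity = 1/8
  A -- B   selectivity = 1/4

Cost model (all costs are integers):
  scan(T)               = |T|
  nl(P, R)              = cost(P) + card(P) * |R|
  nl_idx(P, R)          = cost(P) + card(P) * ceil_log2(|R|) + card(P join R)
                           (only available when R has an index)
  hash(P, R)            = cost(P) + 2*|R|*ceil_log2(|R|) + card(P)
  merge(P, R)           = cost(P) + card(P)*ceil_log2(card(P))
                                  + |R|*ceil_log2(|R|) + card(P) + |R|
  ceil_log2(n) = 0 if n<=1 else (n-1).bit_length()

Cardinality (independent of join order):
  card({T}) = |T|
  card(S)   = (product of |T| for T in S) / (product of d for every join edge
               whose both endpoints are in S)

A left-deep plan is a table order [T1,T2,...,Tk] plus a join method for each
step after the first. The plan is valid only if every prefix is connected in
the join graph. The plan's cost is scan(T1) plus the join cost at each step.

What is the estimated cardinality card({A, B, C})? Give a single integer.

300000

Tables in S: A(80), B(400), C(300)
Edges inside S: A-C(d=8), A-B(d=4)
numerator = 80 * 400 * 300 = 9600000
denominator = 8 * 4 = 32
card(S) = 9600000 / 32 = 300000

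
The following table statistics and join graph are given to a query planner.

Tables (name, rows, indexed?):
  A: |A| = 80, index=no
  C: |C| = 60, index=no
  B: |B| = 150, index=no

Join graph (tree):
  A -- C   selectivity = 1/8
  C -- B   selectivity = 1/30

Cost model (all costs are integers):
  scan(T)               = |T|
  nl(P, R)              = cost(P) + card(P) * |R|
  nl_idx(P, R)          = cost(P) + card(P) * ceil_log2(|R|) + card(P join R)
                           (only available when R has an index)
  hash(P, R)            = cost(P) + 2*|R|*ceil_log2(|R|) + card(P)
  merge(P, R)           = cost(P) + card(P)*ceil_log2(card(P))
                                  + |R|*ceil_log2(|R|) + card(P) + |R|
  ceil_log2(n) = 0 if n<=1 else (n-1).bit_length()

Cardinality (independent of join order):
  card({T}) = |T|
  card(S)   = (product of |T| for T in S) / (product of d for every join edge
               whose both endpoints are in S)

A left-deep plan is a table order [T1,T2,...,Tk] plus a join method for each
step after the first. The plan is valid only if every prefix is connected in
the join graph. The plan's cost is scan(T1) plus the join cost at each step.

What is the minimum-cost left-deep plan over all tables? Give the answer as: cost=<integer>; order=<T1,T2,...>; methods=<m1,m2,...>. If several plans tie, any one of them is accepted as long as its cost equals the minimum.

cost=2440; order=B,C,A; methods=hash,hash

Selinger DP (subsets sized 1..n):
  {A}: scan cost=80, card=80
  {C}: scan cost=60, card=60
  {B}: scan cost=150, card=150
  {AC}: card=600; try (C,hash)→880, (A,merge)→1120, (C,merge)→1140, (A,hash)→1240, (A,nl)→4860, (C,nl)→4880; best=880 via (C,hash)
  {BC}: card=300; try (C,hash)→1020, (B,merge)→1830, (C,merge)→1920, (B,hash)→2520, (B,nl)→9060, (C,nl)→9150; best=1020 via (C,hash)
  {ABC}: card=3000; try (A,hash)→2440, (B,hash)→3880, (A,merge)→4660, (B,merge)→8830, (A,nl)→25020, (B,nl)→90880; best=2440 via (A,hash)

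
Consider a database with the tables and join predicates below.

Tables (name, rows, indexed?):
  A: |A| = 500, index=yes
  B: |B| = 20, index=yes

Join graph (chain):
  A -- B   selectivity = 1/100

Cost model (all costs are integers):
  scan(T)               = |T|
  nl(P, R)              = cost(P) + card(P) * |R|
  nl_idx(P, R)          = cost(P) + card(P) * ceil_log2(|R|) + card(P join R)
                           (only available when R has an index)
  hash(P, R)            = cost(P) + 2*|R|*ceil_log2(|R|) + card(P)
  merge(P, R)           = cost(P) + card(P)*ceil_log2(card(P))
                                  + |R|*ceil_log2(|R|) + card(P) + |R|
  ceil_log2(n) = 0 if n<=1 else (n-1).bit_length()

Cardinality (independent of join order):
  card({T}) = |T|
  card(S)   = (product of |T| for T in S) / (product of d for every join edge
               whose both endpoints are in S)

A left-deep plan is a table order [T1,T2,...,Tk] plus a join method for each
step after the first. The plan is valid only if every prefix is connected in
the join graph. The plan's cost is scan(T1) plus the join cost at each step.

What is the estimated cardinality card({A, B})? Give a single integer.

Tables in S: A(500), B(20)
Edges inside S: A-B(d=100)
numerator = 500 * 20 = 10000
denominator = 100 = 100
card(S) = 10000 / 100 = 100

100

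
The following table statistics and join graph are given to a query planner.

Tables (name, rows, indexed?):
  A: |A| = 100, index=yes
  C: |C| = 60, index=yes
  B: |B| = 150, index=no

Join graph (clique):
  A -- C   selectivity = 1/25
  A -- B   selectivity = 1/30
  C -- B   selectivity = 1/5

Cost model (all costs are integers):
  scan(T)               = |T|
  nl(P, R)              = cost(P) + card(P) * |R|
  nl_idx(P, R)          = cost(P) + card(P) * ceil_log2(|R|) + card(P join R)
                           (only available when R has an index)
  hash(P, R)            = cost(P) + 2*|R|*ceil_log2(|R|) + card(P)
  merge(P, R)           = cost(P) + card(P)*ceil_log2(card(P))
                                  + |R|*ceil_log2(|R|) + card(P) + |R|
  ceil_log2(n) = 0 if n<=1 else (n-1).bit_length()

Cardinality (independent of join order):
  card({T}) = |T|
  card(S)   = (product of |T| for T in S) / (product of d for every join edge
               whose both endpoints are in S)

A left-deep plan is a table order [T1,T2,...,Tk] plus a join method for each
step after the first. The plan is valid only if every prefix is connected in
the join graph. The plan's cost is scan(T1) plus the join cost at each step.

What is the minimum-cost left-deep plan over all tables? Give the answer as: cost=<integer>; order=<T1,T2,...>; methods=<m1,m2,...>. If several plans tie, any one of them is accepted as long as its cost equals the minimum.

cost=2920; order=B,A,C; methods=hash,hash

Selinger DP (subsets sized 1..n):
  {A}: scan cost=100, card=100
  {C}: scan cost=60, card=60
  {B}: scan cost=150, card=150
  {AC}: card=240; try (A,nl_idx)→720, (C,hash)→920, (C,nl_idx)→940, (A,merge)→1280, (C,merge)→1320, (A,hash)→1520 …(+2); best=720 via (A,nl_idx)
  {AB}: card=500; try (A,hash)→1700, (A,nl_idx)→1700, (B,merge)→2250, (A,merge)→2300, (B,hash)→2600, (B,nl)→15100 …(+1); best=1700 via (A,hash)
  {BC}: card=1800; try (C,hash)→1020, (B,merge)→1830, (C,merge)→1920, (B,hash)→2520, (C,nl_idx)→2850, (B,nl)→9060 …(+1); best=1020 via (C,hash)
  {ABC}: card=240; try (C,hash)→2920, (B,hash)→3360, (A,hash)→4220, (B,merge)→4230, (C,nl_idx)→4940, (C,merge)→7120 …(+5); best=2920 via (C,hash)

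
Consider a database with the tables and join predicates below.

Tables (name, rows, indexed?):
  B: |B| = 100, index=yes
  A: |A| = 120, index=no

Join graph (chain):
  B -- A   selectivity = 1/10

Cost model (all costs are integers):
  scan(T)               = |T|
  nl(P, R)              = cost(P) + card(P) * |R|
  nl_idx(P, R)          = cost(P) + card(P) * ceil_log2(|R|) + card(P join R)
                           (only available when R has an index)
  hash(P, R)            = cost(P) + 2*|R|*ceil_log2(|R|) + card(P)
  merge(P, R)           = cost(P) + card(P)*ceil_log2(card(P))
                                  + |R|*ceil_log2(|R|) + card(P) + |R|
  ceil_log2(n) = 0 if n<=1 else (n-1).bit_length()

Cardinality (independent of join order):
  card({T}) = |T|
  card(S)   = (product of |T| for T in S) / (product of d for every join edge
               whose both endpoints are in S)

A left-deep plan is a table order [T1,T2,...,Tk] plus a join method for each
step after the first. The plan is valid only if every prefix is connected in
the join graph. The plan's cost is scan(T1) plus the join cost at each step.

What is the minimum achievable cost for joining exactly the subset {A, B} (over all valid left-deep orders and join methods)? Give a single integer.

1640

Selinger DP over subsets of {A,B}:
  {B}: scan cost=100, card=100
  {A}: scan cost=120, card=120
  {AB}: card=1200; try (B,hash)→1640, (A,merge)→1860, (B,merge)→1880, (A,hash)→1880, (B,nl_idx)→2160, (A,nl)→12100 …(+1); best=1640 via (B,hash)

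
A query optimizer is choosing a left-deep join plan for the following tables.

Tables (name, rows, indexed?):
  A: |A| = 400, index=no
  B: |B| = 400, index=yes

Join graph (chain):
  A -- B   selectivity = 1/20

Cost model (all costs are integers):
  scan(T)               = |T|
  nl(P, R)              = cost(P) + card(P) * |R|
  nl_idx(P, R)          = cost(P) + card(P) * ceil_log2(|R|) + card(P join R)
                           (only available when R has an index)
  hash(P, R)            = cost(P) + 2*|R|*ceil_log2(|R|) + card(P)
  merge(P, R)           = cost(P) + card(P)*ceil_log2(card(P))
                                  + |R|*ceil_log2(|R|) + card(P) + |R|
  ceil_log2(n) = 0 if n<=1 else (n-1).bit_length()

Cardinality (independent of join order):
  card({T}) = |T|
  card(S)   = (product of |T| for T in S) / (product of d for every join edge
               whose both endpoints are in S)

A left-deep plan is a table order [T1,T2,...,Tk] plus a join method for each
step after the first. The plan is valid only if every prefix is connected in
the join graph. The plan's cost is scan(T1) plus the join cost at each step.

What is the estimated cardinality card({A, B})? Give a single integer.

Tables in S: A(400), B(400)
Edges inside S: A-B(d=20)
numerator = 400 * 400 = 160000
denominator = 20 = 20
card(S) = 160000 / 20 = 8000

8000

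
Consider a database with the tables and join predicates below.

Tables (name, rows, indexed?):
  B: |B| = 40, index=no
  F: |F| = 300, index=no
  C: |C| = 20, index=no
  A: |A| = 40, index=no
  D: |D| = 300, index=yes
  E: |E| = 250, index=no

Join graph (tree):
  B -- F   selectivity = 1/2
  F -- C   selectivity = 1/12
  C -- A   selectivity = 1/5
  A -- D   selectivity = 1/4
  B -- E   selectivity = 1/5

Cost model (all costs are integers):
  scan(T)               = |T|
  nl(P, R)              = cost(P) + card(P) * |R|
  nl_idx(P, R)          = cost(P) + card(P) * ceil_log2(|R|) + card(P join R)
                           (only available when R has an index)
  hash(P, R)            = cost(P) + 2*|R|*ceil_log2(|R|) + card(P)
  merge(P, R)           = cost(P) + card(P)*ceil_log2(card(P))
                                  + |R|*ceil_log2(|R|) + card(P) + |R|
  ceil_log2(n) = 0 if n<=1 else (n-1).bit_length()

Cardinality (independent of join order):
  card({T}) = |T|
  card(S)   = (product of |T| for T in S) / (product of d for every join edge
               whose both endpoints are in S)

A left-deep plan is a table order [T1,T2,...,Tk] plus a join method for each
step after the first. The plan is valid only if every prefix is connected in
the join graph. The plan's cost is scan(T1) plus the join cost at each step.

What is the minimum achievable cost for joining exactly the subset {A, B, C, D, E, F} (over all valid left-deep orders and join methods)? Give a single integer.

4095660

Selinger DP over subsets of {A,B,C,D,E,F}:
  {B}: scan cost=40, card=40
  {F}: scan cost=300, card=300
  {C}: scan cost=20, card=20
  {A}: scan cost=40, card=40
  {D}: scan cost=300, card=300
  {E}: scan cost=250, card=250
  {BF}: card=6000; try (B,hash)→1080, (F,merge)→3320, (B,merge)→3580, (F,hash)→5480, (F,nl)→12040, (B,nl)→12300; best=1080 via (B,hash)
  {BE}: card=2000; try (B,hash)→980, (E,merge)→2570, (B,merge)→2780, (E,hash)→4080, (E,nl)→10040, (B,nl)→10250; best=980 via (B,hash)
  {CF}: card=500; try (C,hash)→800, (F,merge)→3140, (C,merge)→3420, (F,hash)→5440, (F,nl)→6020, (C,nl)→6300; best=800 via (C,hash)
  {AC}: card=160; try (C,hash)→280, (A,merge)→420, (C,merge)→440, (A,hash)→520, (A,nl)→820, (C,nl)→840; best=280 via (C,hash)
  {AD}: card=3000; try (A,hash)→1080, (D,merge)→3320, (D,nl_idx)→3400, (A,merge)→3580, (D,hash)→5480, (D,nl)→12040 …(+1); best=1080 via (A,hash)
  {BCF}: card=10000; try (B,hash)→1780, (B,merge)→6080, (C,hash)→7280, (B,nl)→20800, (C,merge)→85200, (C,nl)→121080; best=1780 via (B,hash)
  {BEF}: card=300000; try (F,hash)→8380, (E,hash)→11080, (F,merge)→27980, (E,merge)→87330, (F,nl)→600980, (E,nl)→1501080; best=8380 via (F,hash)
  {ACF}: card=4000; try (A,hash)→1780, (F,merge)→4720, (F,hash)→5840, (A,merge)→6080, (A,nl)→20800, (F,nl)→48280; best=1780 via (A,hash)
  {ACD}: card=12000; try (C,hash)→4280, (D,merge)→4720, (D,hash)→5840, (D,nl_idx)→13720, (C,merge)→40200, (D,nl)→48280 …(+1); best=4280 via (C,hash)
  {ABCF}: card=80000; try (B,hash)→6260, (A,hash)→12260, (B,merge)→54060, (A,merge)→152060, (B,nl)→161780, (A,nl)→401780; best=6260 via (B,hash)
  {BCEF}: card=500000; try (E,hash)→15780, (E,merge)→154030, (C,hash)→308580, (E,nl)→2501780, (C,nl)→6008380, (C,merge)→6008500; best=15780 via (E,hash)
  {ACDF}: card=300000; try (D,hash)→11180, (F,hash)→21680, (D,merge)→56780, (F,merge)→187280, (D,nl_idx)→337780, (D,nl)→1201780 …(+1); best=11180 via (D,hash)
  {ABCDF}: card=6000000; try (D,hash)→91660, (B,hash)→311660, (D,merge)→1449260, (B,merge)→6011460, (D,nl_idx)→6726260, (B,nl)→12011180 …(+1); best=91660 via (D,hash)
  {ABCEF}: card=4000000; try (E,hash)→90260, (A,hash)→516260, (E,merge)→1448510, (A,merge)→10016060, (E,nl)→20006260, (A,nl)→20015780; best=90260 via (E,hash)
  {ABCDEF}: card=300000000; try (D,hash)→4095660, (E,hash)→6095660, (D,merge)→92093260, (E,merge)→144093910, (D,nl_idx)→336090260, (D,nl)→1200090260 …(+1); best=4095660 via (D,hash)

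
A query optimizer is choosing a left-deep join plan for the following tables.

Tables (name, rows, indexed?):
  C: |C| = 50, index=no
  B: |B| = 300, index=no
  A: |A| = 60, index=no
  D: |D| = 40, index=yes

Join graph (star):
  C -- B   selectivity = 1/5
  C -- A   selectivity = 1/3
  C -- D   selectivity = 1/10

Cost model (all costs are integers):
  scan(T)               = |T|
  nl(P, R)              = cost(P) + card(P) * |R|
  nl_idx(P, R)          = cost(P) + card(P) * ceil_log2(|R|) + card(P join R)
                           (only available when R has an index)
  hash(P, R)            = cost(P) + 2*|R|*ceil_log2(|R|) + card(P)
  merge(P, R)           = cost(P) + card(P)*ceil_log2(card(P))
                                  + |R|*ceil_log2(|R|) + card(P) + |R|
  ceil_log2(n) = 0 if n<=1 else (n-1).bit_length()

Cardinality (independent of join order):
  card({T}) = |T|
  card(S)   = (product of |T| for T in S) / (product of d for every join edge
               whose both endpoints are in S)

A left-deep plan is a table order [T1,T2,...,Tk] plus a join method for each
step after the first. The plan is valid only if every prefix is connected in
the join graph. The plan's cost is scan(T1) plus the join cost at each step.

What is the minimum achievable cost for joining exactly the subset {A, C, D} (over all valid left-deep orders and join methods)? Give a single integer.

Selinger DP over subsets of {A,C,D}:
  {C}: scan cost=50, card=50
  {A}: scan cost=60, card=60
  {D}: scan cost=40, card=40
  {AC}: card=1000; try (C,hash)→720, (A,hash)→820, (A,merge)→820, (C,merge)→830, (A,nl)→3050, (C,nl)→3060; best=720 via (C,hash)
  {CD}: card=200; try (D,nl_idx)→550, (D,hash)→580, (C,merge)→670, (D,merge)→680, (C,hash)→680, (C,nl)→2040 …(+1); best=550 via (D,nl_idx)
  {ACD}: card=4000; try (A,hash)→1470, (D,hash)→2200, (A,merge)→2770, (D,nl_idx)→10720, (D,merge)→12000, (A,nl)→12550 …(+1); best=1470 via (A,hash)

1470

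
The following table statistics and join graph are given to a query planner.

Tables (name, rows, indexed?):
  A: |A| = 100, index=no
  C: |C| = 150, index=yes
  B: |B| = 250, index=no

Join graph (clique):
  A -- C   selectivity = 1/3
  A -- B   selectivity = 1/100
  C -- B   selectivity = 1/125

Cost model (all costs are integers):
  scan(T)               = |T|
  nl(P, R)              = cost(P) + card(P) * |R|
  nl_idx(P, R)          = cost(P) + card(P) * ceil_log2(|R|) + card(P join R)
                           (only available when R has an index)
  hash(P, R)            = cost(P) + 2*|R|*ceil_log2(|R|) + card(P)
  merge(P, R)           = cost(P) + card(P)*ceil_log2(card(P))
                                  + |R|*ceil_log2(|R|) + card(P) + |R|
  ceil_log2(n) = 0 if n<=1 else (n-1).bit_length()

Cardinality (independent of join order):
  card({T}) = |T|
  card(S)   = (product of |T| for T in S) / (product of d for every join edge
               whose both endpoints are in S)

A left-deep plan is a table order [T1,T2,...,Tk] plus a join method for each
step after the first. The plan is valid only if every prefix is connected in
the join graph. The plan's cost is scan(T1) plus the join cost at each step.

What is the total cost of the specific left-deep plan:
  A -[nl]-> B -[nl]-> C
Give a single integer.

62600

step 1: scan A: cost=100, card=100
step 2: join B via nl
    card(P join B) = 100*250/(100) = 250
    cost = 100 + 100*250 = 25100
step 3: join C via nl
    card(P join C) = 250*150/(3*125) = 100
    cost = 25100 + 250*150 = 62600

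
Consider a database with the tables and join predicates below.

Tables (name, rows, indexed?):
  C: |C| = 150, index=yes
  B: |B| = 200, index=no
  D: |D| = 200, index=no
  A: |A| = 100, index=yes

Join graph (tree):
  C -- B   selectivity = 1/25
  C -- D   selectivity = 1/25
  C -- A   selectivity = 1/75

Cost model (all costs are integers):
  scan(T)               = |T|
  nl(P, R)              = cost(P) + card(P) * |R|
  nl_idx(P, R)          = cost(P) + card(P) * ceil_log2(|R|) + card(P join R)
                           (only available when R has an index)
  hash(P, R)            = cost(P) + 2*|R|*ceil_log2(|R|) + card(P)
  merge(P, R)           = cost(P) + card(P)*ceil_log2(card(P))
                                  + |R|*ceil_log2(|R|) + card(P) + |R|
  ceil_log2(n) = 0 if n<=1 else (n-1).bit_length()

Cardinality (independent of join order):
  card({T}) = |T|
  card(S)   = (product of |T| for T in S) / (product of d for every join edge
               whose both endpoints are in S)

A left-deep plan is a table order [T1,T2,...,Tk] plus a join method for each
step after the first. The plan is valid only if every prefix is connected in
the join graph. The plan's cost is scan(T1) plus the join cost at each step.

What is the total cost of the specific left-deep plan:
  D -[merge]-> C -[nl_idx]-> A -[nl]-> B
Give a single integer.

step 1: scan D: cost=200, card=200
step 2: join C via merge
    card(P join C) = 200*150/(25) = 1200
    cost = 200 + 200*8 + 150*8 + 200 + 150 = 3350
step 3: join A via nl_idx
    card(P join A) = 1200*100/(75) = 1600
    cost = 3350 + 1200*7 + 1600 = 13350
step 4: join B via nl
    card(P join B) = 1600*200/(25) = 12800
    cost = 13350 + 1600*200 = 333350

333350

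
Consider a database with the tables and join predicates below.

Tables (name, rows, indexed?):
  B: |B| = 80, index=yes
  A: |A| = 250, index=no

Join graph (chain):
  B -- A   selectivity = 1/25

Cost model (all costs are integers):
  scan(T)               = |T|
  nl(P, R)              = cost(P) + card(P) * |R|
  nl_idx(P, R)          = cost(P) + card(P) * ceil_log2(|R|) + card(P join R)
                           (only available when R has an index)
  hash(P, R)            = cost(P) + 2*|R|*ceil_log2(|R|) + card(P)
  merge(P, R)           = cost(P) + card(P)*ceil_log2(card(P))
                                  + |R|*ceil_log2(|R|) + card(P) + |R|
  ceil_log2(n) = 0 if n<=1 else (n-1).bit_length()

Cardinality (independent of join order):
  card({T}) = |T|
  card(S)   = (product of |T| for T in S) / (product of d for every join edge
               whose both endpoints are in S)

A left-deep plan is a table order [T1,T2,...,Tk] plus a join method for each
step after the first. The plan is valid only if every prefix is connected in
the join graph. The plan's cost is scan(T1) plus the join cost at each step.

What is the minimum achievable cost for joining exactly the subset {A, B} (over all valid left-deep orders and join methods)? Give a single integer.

1620

Selinger DP over subsets of {A,B}:
  {B}: scan cost=80, card=80
  {A}: scan cost=250, card=250
  {AB}: card=800; try (B,hash)→1620, (B,nl_idx)→2800, (A,merge)→2970, (B,merge)→3140, (A,hash)→4160, (A,nl)→20080 …(+1); best=1620 via (B,hash)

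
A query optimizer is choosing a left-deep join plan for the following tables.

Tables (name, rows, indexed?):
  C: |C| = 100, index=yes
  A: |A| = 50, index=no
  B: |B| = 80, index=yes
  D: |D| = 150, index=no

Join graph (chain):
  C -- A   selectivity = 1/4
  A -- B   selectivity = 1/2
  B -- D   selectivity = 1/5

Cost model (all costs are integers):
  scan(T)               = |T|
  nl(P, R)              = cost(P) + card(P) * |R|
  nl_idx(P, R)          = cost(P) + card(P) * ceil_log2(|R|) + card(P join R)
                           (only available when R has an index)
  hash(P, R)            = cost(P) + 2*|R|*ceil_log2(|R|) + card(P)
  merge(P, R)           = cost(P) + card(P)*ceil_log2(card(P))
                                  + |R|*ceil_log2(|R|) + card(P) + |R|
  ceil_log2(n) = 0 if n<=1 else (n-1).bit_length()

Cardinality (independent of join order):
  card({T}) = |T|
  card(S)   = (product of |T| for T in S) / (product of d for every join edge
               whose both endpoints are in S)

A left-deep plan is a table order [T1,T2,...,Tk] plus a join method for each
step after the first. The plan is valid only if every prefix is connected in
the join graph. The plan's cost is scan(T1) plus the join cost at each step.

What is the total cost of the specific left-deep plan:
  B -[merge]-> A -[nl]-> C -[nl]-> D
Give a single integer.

7701070

step 1: scan B: cost=80, card=80
step 2: join A via merge
    card(P join A) = 80*50/(2) = 2000
    cost = 80 + 80*7 + 50*6 + 80 + 50 = 1070
step 3: join C via nl
    card(P join C) = 2000*100/(4) = 50000
    cost = 1070 + 2000*100 = 201070
step 4: join D via nl
    card(P join D) = 50000*150/(5) = 1500000
    cost = 201070 + 50000*150 = 7701070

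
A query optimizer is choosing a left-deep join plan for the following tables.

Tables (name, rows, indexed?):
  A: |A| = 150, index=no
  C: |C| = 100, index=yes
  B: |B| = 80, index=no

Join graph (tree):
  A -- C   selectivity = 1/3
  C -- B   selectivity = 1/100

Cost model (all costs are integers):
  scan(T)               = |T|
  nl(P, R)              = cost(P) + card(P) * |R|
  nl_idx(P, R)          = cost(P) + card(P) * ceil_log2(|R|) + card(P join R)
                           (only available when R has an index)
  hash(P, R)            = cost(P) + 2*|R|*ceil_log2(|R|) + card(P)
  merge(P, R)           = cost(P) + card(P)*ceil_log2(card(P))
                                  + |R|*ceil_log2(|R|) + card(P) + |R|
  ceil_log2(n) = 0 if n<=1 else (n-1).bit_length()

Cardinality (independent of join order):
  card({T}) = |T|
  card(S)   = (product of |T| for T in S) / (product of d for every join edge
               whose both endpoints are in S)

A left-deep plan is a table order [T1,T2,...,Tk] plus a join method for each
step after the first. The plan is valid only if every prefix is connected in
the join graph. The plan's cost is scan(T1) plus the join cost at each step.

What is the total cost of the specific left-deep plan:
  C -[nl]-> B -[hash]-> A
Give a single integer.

10580

step 1: scan C: cost=100, card=100
step 2: join B via nl
    card(P join B) = 100*80/(100) = 80
    cost = 100 + 100*80 = 8100
step 3: join A via hash
    card(P join A) = 80*150/(3) = 4000
    cost = 8100 + 2*150*8 + 80 = 10580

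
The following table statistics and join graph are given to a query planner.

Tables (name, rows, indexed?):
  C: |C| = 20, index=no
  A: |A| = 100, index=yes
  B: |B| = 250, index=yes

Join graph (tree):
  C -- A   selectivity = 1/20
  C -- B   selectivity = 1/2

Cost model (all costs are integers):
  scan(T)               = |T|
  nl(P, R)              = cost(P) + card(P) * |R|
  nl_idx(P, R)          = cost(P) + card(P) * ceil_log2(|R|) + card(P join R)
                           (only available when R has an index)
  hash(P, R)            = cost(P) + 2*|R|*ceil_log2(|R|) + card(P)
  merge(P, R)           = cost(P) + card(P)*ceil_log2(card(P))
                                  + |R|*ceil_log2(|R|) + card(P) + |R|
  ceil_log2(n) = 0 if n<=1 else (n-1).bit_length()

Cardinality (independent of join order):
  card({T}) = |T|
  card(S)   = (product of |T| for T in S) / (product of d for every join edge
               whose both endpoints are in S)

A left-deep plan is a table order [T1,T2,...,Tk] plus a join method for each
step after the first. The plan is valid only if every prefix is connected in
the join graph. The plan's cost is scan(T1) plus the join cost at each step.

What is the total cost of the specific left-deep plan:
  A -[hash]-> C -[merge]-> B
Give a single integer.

step 1: scan A: cost=100, card=100
step 2: join C via hash
    card(P join C) = 100*20/(20) = 100
    cost = 100 + 2*20*5 + 100 = 400
step 3: join B via merge
    card(P join B) = 100*250/(2) = 12500
    cost = 400 + 100*7 + 250*8 + 100 + 250 = 3450

3450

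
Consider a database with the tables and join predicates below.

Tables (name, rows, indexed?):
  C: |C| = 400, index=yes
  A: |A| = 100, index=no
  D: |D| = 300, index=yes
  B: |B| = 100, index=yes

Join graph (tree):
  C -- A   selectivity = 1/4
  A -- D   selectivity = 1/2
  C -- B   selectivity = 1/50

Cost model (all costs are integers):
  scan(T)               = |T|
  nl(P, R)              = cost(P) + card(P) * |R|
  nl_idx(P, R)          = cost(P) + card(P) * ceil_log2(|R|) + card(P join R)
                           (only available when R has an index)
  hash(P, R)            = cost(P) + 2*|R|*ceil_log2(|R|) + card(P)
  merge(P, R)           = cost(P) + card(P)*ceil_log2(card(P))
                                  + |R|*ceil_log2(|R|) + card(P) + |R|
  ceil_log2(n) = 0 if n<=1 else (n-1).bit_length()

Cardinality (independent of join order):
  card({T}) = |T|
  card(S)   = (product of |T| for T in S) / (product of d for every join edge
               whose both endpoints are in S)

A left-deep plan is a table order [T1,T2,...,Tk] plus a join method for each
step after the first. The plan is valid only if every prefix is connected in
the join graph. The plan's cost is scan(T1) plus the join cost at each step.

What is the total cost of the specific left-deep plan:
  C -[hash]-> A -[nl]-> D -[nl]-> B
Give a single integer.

step 1: scan C: cost=400, card=400
step 2: join A via hash
    card(P join A) = 400*100/(4) = 10000
    cost = 400 + 2*100*7 + 400 = 2200
step 3: join D via nl
    card(P join D) = 10000*300/(2) = 1500000
    cost = 2200 + 10000*300 = 3002200
step 4: join B via nl
    card(P join B) = 1500000*100/(50) = 3000000
    cost = 3002200 + 1500000*100 = 153002200

153002200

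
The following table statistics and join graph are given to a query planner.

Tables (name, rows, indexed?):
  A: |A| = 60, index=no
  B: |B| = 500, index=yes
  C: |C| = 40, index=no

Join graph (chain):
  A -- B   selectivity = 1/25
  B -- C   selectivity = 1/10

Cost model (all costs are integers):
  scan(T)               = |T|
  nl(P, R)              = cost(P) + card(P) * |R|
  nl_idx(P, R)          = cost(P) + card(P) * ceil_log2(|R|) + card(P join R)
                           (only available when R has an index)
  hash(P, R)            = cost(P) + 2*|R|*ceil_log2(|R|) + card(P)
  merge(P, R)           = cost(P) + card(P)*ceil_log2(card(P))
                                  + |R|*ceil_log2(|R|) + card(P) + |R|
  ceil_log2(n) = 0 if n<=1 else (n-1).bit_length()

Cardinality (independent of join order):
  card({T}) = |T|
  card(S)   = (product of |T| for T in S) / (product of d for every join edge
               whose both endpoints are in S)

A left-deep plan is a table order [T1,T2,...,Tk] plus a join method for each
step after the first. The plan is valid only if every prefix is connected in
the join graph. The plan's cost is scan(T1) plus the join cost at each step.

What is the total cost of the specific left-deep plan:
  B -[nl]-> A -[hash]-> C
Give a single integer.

step 1: scan B: cost=500, card=500
step 2: join A via nl
    card(P join A) = 500*60/(25) = 1200
    cost = 500 + 500*60 = 30500
step 3: join C via hash
    card(P join C) = 1200*40/(10) = 4800
    cost = 30500 + 2*40*6 + 1200 = 32180

32180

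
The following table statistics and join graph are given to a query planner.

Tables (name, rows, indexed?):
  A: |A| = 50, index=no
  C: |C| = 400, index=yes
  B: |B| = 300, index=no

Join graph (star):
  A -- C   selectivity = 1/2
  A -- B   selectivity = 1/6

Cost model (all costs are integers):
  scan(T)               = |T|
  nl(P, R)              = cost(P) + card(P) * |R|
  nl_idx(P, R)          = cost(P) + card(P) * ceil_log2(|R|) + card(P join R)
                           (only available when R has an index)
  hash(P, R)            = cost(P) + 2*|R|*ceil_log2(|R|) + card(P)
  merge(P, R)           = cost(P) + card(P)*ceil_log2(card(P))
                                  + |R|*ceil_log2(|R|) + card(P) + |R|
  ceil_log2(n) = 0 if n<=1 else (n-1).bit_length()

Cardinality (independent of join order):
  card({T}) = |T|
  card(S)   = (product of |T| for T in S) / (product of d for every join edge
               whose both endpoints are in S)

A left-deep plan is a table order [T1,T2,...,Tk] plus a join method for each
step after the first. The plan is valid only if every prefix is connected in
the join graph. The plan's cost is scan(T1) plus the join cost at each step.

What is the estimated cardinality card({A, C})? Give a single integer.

10000

Tables in S: A(50), C(400)
Edges inside S: A-C(d=2)
numerator = 50 * 400 = 20000
denominator = 2 = 2
card(S) = 20000 / 2 = 10000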